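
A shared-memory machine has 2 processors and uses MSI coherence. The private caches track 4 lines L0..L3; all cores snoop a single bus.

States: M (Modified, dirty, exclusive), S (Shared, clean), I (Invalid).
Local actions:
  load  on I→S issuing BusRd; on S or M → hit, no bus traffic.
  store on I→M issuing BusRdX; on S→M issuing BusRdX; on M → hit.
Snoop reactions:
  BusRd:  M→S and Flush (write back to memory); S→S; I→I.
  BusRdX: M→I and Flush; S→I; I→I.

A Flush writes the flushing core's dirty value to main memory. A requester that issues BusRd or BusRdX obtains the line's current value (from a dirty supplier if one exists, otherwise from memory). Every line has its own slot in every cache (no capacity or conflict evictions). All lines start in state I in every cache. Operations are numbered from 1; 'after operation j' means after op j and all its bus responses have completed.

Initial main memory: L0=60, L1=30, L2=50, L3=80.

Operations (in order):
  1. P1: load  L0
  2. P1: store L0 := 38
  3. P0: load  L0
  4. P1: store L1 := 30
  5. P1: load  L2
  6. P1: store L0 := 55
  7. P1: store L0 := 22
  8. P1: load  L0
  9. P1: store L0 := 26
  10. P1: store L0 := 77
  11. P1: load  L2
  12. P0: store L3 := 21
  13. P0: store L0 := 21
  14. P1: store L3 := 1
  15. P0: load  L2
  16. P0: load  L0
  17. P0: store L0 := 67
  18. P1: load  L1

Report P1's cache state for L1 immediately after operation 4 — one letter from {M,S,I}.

  op1 P1: load  L0 → I/S on L0; bus BusRd; mem=60
  op2 P1: store L0 := 38 → I/M on L0; bus BusRdX; mem=60
  op3 P0: load  L0 → S/S on L0; bus BusRd Flush; mem=38
  op4 P1: store L1 := 30 → I/M on L1; bus BusRdX; mem=30
  op5 P1: load  L2 → I/S on L2; bus BusRd; mem=50
  op6 P1: store L0 := 55 → I/M on L0; bus BusRdX; mem=38
  op7 P1: store L0 := 22 → I/M on L0; bus (none); mem=38
  op8 P1: load  L0 → I/M on L0; bus (none); mem=38
  op9 P1: store L0 := 26 → I/M on L0; bus (none); mem=38
  op10 P1: store L0 := 77 → I/M on L0; bus (none); mem=38
  op11 P1: load  L2 → I/S on L2; bus (none); mem=50
  op12 P0: store L3 := 21 → M/I on L3; bus BusRdX; mem=80
  op13 P0: store L0 := 21 → M/I on L0; bus BusRdX Flush; mem=77
  op14 P1: store L3 := 1 → I/M on L3; bus BusRdX Flush; mem=21
  op15 P0: load  L2 → S/S on L2; bus BusRd; mem=50
  op16 P0: load  L0 → M/I on L0; bus (none); mem=77
  op17 P0: store L0 := 67 → M/I on L0; bus (none); mem=77
  op18 P1: load  L1 → I/M on L1; bus (none); mem=30

state = M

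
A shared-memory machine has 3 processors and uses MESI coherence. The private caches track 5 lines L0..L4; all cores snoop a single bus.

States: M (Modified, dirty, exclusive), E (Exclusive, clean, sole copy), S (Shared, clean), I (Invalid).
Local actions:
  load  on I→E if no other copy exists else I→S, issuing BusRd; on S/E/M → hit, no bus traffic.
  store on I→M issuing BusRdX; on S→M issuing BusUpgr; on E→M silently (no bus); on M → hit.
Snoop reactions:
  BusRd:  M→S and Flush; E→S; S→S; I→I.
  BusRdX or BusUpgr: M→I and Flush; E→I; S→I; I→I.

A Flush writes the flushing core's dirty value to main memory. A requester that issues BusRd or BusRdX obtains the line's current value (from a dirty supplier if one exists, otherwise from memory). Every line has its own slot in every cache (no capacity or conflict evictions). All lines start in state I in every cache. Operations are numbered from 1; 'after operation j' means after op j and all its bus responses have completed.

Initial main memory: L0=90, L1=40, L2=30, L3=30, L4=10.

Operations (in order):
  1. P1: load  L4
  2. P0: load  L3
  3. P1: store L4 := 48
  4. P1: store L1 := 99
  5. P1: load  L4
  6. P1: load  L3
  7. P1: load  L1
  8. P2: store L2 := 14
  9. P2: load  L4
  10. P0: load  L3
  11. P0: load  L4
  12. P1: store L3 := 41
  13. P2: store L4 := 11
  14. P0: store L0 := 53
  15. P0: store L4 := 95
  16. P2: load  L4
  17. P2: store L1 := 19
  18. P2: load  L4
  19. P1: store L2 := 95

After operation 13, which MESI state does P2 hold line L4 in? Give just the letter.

  op1 P1: load  L4 → I/E/I on L4; bus BusRd; mem=10
  op2 P0: load  L3 → E/I/I on L3; bus BusRd; mem=30
  op3 P1: store L4 := 48 → I/M/I on L4; bus (none); mem=10
  op4 P1: store L1 := 99 → I/M/I on L1; bus BusRdX; mem=40
  op5 P1: load  L4 → I/M/I on L4; bus (none); mem=10
  op6 P1: load  L3 → S/S/I on L3; bus BusRd; mem=30
  op7 P1: load  L1 → I/M/I on L1; bus (none); mem=40
  op8 P2: store L2 := 14 → I/I/M on L2; bus BusRdX; mem=30
  op9 P2: load  L4 → I/S/S on L4; bus BusRd Flush; mem=48
  op10 P0: load  L3 → S/S/I on L3; bus (none); mem=30
  op11 P0: load  L4 → S/S/S on L4; bus BusRd; mem=48
  op12 P1: store L3 := 41 → I/M/I on L3; bus BusUpgr; mem=30
  op13 P2: store L4 := 11 → I/I/M on L4; bus BusUpgr; mem=48
  op14 P0: store L0 := 53 → M/I/I on L0; bus BusRdX; mem=90
  op15 P0: store L4 := 95 → M/I/I on L4; bus BusRdX Flush; mem=11
  op16 P2: load  L4 → S/I/S on L4; bus BusRd Flush; mem=95
  op17 P2: store L1 := 19 → I/I/M on L1; bus BusRdX Flush; mem=99
  op18 P2: load  L4 → S/I/S on L4; bus (none); mem=95
  op19 P1: store L2 := 95 → I/M/I on L2; bus BusRdX Flush; mem=14

state = M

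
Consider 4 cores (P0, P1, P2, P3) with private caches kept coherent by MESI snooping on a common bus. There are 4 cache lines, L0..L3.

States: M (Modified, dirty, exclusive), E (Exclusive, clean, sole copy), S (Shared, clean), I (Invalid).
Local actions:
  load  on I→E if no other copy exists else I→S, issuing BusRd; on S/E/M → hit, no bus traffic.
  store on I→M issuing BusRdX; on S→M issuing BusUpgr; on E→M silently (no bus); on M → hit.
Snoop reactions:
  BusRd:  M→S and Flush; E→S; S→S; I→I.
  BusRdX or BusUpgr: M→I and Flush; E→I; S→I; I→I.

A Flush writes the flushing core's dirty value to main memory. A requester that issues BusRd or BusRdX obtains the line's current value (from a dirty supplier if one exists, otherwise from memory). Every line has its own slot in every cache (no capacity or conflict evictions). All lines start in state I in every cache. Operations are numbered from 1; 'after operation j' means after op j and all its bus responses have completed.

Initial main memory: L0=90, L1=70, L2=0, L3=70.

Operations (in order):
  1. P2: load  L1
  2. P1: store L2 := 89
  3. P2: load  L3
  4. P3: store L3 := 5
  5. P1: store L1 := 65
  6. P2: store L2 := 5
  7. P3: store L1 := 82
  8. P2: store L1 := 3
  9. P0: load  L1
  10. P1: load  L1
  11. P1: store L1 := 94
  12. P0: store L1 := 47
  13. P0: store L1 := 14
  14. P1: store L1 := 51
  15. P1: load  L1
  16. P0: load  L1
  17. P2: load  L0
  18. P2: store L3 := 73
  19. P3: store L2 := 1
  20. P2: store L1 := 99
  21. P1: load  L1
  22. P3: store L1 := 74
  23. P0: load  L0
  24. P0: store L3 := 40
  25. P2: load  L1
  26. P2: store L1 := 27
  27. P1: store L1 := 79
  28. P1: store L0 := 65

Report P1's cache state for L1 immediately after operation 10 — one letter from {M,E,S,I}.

state = S

1. P2: load  L1  bus=[BusRd]  L1: P0=I P1=I P2=E P3=I  mem[L1]=70
2. P1: store L2 := 89  bus=[BusRdX]  L2: P0=I P1=M P2=I P3=I  mem[L2]=0
3. P2: load  L3  bus=[BusRd]  L3: P0=I P1=I P2=E P3=I  mem[L3]=70
4. P3: store L3 := 5  bus=[BusRdX]  L3: P0=I P1=I P2=I P3=M  mem[L3]=70
5. P1: store L1 := 65  bus=[BusRdX]  L1: P0=I P1=M P2=I P3=I  mem[L1]=70
6. P2: store L2 := 5  bus=[BusRdX,Flush]  L2: P0=I P1=I P2=M P3=I  mem[L2]=89
7. P3: store L1 := 82  bus=[BusRdX,Flush]  L1: P0=I P1=I P2=I P3=M  mem[L1]=65
8. P2: store L1 := 3  bus=[BusRdX,Flush]  L1: P0=I P1=I P2=M P3=I  mem[L1]=82
9. P0: load  L1  bus=[BusRd,Flush]  L1: P0=S P1=I P2=S P3=I  mem[L1]=3
10. P1: load  L1  bus=[BusRd]  L1: P0=S P1=S P2=S P3=I  mem[L1]=3
11. P1: store L1 := 94  bus=[BusUpgr]  L1: P0=I P1=M P2=I P3=I  mem[L1]=3
12. P0: store L1 := 47  bus=[BusRdX,Flush]  L1: P0=M P1=I P2=I P3=I  mem[L1]=94
13. P0: store L1 := 14  bus=[-]  L1: P0=M P1=I P2=I P3=I  mem[L1]=94
14. P1: store L1 := 51  bus=[BusRdX,Flush]  L1: P0=I P1=M P2=I P3=I  mem[L1]=14
15. P1: load  L1  bus=[-]  L1: P0=I P1=M P2=I P3=I  mem[L1]=14
16. P0: load  L1  bus=[BusRd,Flush]  L1: P0=S P1=S P2=I P3=I  mem[L1]=51
17. P2: load  L0  bus=[BusRd]  L0: P0=I P1=I P2=E P3=I  mem[L0]=90
18. P2: store L3 := 73  bus=[BusRdX,Flush]  L3: P0=I P1=I P2=M P3=I  mem[L3]=5
19. P3: store L2 := 1  bus=[BusRdX,Flush]  L2: P0=I P1=I P2=I P3=M  mem[L2]=5
20. P2: store L1 := 99  bus=[BusRdX]  L1: P0=I P1=I P2=M P3=I  mem[L1]=51
21. P1: load  L1  bus=[BusRd,Flush]  L1: P0=I P1=S P2=S P3=I  mem[L1]=99
22. P3: store L1 := 74  bus=[BusRdX]  L1: P0=I P1=I P2=I P3=M  mem[L1]=99
23. P0: load  L0  bus=[BusRd]  L0: P0=S P1=I P2=S P3=I  mem[L0]=90
24. P0: store L3 := 40  bus=[BusRdX,Flush]  L3: P0=M P1=I P2=I P3=I  mem[L3]=73
25. P2: load  L1  bus=[BusRd,Flush]  L1: P0=I P1=I P2=S P3=S  mem[L1]=74
26. P2: store L1 := 27  bus=[BusUpgr]  L1: P0=I P1=I P2=M P3=I  mem[L1]=74
27. P1: store L1 := 79  bus=[BusRdX,Flush]  L1: P0=I P1=M P2=I P3=I  mem[L1]=27
28. P1: store L0 := 65  bus=[BusRdX]  L0: P0=I P1=M P2=I P3=I  mem[L0]=90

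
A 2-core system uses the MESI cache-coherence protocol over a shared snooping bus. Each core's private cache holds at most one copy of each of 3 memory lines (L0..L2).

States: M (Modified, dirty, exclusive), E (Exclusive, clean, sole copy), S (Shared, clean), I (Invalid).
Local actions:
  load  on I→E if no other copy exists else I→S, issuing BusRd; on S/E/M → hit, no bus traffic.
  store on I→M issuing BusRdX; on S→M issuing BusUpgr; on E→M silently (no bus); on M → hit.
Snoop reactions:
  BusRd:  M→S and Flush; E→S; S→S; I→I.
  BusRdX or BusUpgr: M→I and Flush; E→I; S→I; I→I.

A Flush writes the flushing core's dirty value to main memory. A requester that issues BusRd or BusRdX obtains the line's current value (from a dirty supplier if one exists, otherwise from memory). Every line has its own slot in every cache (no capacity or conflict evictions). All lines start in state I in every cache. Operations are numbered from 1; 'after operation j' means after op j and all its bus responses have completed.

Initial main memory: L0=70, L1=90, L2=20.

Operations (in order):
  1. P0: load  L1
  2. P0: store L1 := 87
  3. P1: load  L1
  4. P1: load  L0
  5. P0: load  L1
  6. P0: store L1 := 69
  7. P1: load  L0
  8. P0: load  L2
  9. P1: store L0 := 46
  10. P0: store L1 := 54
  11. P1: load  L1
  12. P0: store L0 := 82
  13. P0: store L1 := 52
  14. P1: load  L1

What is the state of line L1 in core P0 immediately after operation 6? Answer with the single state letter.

[1] P0: load  L1 | P0:E(90), P1:I | bus: BusRd
[2] P0: store L1 := 87 | P0:M(87), P1:I | bus: none
[3] P1: load  L1 | P0:S(87), P1:S(87) | bus: BusRd,Flush
[4] P1: load  L0 | P0:I, P1:E(70) | bus: BusRd
[5] P0: load  L1 | P0:S(87), P1:S(87) | bus: none
[6] P0: store L1 := 69 | P0:M(69), P1:I | bus: BusUpgr
[7] P1: load  L0 | P0:I, P1:E(70) | bus: none
[8] P0: load  L2 | P0:E(20), P1:I | bus: BusRd
[9] P1: store L0 := 46 | P0:I, P1:M(46) | bus: none
[10] P0: store L1 := 54 | P0:M(54), P1:I | bus: none
[11] P1: load  L1 | P0:S(54), P1:S(54) | bus: BusRd,Flush
[12] P0: store L0 := 82 | P0:M(82), P1:I | bus: BusRdX,Flush
[13] P0: store L1 := 52 | P0:M(52), P1:I | bus: BusUpgr
[14] P1: load  L1 | P0:S(52), P1:S(52) | bus: BusRd,Flush

state = M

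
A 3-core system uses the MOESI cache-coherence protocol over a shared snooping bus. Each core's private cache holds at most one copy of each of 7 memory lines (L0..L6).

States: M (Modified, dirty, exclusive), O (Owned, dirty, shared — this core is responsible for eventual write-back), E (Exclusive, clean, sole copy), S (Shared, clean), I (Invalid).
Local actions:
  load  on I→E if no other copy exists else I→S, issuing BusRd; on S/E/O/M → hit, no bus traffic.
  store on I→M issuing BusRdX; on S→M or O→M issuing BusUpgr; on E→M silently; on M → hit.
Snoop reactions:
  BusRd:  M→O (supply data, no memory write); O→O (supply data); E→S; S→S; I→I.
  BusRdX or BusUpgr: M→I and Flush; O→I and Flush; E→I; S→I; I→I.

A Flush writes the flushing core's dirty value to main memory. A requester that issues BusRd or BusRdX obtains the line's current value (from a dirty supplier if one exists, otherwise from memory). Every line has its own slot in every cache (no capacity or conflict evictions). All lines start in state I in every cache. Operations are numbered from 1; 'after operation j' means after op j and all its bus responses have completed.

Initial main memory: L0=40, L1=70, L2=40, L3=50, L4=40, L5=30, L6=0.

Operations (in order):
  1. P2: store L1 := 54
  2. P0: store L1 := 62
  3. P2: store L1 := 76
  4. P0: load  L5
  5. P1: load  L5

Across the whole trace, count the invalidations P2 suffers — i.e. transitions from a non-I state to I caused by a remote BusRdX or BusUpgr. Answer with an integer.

invalidations = 1

1. P2: store L1 := 54  bus=[BusRdX]  L1: P0=I P1=I P2=M  mem[L1]=70
2. P0: store L1 := 62  bus=[BusRdX,Flush]  L1: P0=M P1=I P2=I  mem[L1]=54
3. P2: store L1 := 76  bus=[BusRdX,Flush]  L1: P0=I P1=I P2=M  mem[L1]=62
4. P0: load  L5  bus=[BusRd]  L5: P0=E P1=I P2=I  mem[L5]=30
5. P1: load  L5  bus=[BusRd]  L5: P0=S P1=S P2=I  mem[L5]=30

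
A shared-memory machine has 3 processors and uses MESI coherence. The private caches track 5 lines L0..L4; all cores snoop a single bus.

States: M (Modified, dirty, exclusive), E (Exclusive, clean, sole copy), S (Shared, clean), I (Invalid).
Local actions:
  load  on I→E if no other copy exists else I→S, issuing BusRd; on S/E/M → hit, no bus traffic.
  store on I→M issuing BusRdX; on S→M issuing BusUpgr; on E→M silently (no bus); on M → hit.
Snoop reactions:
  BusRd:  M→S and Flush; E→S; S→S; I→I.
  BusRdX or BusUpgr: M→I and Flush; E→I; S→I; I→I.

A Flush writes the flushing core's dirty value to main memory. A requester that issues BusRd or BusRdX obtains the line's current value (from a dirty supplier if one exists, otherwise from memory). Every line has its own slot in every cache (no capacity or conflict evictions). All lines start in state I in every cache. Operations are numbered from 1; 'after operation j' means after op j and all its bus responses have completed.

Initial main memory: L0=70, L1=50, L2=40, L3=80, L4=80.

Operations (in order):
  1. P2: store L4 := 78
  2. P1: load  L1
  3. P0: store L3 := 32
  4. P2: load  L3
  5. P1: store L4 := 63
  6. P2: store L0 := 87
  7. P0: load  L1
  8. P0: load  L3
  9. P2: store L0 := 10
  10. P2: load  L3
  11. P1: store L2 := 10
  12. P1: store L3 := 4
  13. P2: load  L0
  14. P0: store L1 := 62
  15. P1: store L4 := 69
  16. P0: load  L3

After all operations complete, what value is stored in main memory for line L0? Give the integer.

[1] P2: store L4 := 78 | P0:I, P1:I, P2:M(78) | bus: BusRdX
[2] P1: load  L1 | P0:I, P1:E(50), P2:I | bus: BusRd
[3] P0: store L3 := 32 | P0:M(32), P1:I, P2:I | bus: BusRdX
[4] P2: load  L3 | P0:S(32), P1:I, P2:S(32) | bus: BusRd,Flush
[5] P1: store L4 := 63 | P0:I, P1:M(63), P2:I | bus: BusRdX,Flush
[6] P2: store L0 := 87 | P0:I, P1:I, P2:M(87) | bus: BusRdX
[7] P0: load  L1 | P0:S(50), P1:S(50), P2:I | bus: BusRd
[8] P0: load  L3 | P0:S(32), P1:I, P2:S(32) | bus: none
[9] P2: store L0 := 10 | P0:I, P1:I, P2:M(10) | bus: none
[10] P2: load  L3 | P0:S(32), P1:I, P2:S(32) | bus: none
[11] P1: store L2 := 10 | P0:I, P1:M(10), P2:I | bus: BusRdX
[12] P1: store L3 := 4 | P0:I, P1:M(4), P2:I | bus: BusRdX
[13] P2: load  L0 | P0:I, P1:I, P2:M(10) | bus: none
[14] P0: store L1 := 62 | P0:M(62), P1:I, P2:I | bus: BusUpgr
[15] P1: store L4 := 69 | P0:I, P1:M(69), P2:I | bus: none
[16] P0: load  L3 | P0:S(4), P1:S(4), P2:I | bus: BusRd,Flush

memory[L0] = 70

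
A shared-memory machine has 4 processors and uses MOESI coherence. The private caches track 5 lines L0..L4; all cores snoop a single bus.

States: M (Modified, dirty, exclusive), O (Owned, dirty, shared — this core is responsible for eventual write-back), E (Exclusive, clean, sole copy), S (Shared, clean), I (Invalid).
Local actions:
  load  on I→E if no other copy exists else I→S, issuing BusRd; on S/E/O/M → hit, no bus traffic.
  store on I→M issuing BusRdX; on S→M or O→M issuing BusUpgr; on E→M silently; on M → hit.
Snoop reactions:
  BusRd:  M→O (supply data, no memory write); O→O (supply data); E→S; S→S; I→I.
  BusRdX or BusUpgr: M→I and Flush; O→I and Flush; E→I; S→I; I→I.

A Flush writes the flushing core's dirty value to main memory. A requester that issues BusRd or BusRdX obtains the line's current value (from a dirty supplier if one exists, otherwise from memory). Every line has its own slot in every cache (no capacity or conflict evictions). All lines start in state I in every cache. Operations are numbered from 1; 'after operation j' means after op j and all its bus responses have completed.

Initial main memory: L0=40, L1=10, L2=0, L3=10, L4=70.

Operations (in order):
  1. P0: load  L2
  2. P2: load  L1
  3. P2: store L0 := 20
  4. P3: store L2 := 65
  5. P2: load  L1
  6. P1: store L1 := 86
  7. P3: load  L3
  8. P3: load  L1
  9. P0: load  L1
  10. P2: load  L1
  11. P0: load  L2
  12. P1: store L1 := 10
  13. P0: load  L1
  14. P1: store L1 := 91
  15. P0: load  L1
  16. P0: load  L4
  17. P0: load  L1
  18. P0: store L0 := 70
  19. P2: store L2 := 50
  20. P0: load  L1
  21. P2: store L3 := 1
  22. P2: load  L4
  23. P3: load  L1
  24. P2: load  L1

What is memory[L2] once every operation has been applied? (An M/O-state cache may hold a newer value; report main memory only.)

1. P0: load  L2  bus=[BusRd]  L2: P0=E P1=I P2=I P3=I  mem[L2]=0
2. P2: load  L1  bus=[BusRd]  L1: P0=I P1=I P2=E P3=I  mem[L1]=10
3. P2: store L0 := 20  bus=[BusRdX]  L0: P0=I P1=I P2=M P3=I  mem[L0]=40
4. P3: store L2 := 65  bus=[BusRdX]  L2: P0=I P1=I P2=I P3=M  mem[L2]=0
5. P2: load  L1  bus=[-]  L1: P0=I P1=I P2=E P3=I  mem[L1]=10
6. P1: store L1 := 86  bus=[BusRdX]  L1: P0=I P1=M P2=I P3=I  mem[L1]=10
7. P3: load  L3  bus=[BusRd]  L3: P0=I P1=I P2=I P3=E  mem[L3]=10
8. P3: load  L1  bus=[BusRd]  L1: P0=I P1=O P2=I P3=S  mem[L1]=10
9. P0: load  L1  bus=[BusRd]  L1: P0=S P1=O P2=I P3=S  mem[L1]=10
10. P2: load  L1  bus=[BusRd]  L1: P0=S P1=O P2=S P3=S  mem[L1]=10
11. P0: load  L2  bus=[BusRd]  L2: P0=S P1=I P2=I P3=O  mem[L2]=0
12. P1: store L1 := 10  bus=[BusUpgr]  L1: P0=I P1=M P2=I P3=I  mem[L1]=10
13. P0: load  L1  bus=[BusRd]  L1: P0=S P1=O P2=I P3=I  mem[L1]=10
14. P1: store L1 := 91  bus=[BusUpgr]  L1: P0=I P1=M P2=I P3=I  mem[L1]=10
15. P0: load  L1  bus=[BusRd]  L1: P0=S P1=O P2=I P3=I  mem[L1]=10
16. P0: load  L4  bus=[BusRd]  L4: P0=E P1=I P2=I P3=I  mem[L4]=70
17. P0: load  L1  bus=[-]  L1: P0=S P1=O P2=I P3=I  mem[L1]=10
18. P0: store L0 := 70  bus=[BusRdX,Flush]  L0: P0=M P1=I P2=I P3=I  mem[L0]=20
19. P2: store L2 := 50  bus=[BusRdX,Flush]  L2: P0=I P1=I P2=M P3=I  mem[L2]=65
20. P0: load  L1  bus=[-]  L1: P0=S P1=O P2=I P3=I  mem[L1]=10
21. P2: store L3 := 1  bus=[BusRdX]  L3: P0=I P1=I P2=M P3=I  mem[L3]=10
22. P2: load  L4  bus=[BusRd]  L4: P0=S P1=I P2=S P3=I  mem[L4]=70
23. P3: load  L1  bus=[BusRd]  L1: P0=S P1=O P2=I P3=S  mem[L1]=10
24. P2: load  L1  bus=[BusRd]  L1: P0=S P1=O P2=S P3=S  mem[L1]=10

memory[L2] = 65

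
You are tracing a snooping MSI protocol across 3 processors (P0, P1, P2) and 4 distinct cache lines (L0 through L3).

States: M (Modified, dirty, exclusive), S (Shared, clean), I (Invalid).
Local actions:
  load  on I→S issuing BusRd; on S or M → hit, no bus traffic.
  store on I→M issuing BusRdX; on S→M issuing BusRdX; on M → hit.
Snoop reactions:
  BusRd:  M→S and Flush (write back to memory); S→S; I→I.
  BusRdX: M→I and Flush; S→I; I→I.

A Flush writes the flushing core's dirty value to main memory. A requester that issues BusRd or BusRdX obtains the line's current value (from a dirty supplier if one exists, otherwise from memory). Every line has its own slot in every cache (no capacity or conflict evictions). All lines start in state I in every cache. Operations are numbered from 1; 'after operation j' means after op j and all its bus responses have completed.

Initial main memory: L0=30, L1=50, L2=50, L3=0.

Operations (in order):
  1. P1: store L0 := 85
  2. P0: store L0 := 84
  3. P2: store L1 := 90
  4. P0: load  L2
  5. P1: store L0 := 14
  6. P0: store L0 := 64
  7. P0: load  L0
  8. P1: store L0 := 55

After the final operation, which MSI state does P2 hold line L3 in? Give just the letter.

step 1: P1: store L0 := 85  ⟶  IMI  (L0)  txn=BusRdX  M[L0]=30
step 2: P0: store L0 := 84  ⟶  MII  (L0)  txn=BusRdX+Flush  M[L0]=85
step 3: P2: store L1 := 90  ⟶  IIM  (L1)  txn=BusRdX  M[L1]=50
step 4: P0: load  L2  ⟶  SII  (L2)  txn=BusRd  M[L2]=50
step 5: P1: store L0 := 14  ⟶  IMI  (L0)  txn=BusRdX+Flush  M[L0]=84
step 6: P0: store L0 := 64  ⟶  MII  (L0)  txn=BusRdX+Flush  M[L0]=14
step 7: P0: load  L0  ⟶  MII  (L0)  txn=∅  M[L0]=14
step 8: P1: store L0 := 55  ⟶  IMI  (L0)  txn=BusRdX+Flush  M[L0]=64

state = I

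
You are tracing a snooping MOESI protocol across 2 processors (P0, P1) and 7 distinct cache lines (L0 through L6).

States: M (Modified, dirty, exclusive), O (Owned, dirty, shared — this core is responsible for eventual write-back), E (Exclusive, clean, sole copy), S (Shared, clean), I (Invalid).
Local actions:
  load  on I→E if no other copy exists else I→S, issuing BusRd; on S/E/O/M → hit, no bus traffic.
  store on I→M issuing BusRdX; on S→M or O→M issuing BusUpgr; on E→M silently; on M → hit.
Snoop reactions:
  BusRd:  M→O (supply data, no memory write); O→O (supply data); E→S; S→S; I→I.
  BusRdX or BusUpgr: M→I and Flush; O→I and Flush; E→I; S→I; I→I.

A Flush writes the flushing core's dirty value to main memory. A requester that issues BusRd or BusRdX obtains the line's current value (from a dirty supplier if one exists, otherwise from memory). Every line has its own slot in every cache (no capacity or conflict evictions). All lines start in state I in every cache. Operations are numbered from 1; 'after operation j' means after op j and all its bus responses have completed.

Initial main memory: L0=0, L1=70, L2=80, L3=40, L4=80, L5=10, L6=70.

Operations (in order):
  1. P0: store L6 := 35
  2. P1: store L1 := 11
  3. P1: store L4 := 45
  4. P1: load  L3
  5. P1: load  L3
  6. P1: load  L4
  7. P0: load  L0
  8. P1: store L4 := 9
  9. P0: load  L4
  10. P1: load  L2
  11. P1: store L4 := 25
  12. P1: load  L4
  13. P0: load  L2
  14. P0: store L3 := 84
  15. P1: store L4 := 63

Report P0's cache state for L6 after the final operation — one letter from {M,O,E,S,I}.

step 1: P0: store L6 := 35  ⟶  MI  (L6)  txn=BusRdX  M[L6]=70
step 2: P1: store L1 := 11  ⟶  IM  (L1)  txn=BusRdX  M[L1]=70
step 3: P1: store L4 := 45  ⟶  IM  (L4)  txn=BusRdX  M[L4]=80
step 4: P1: load  L3  ⟶  IE  (L3)  txn=BusRd  M[L3]=40
step 5: P1: load  L3  ⟶  IE  (L3)  txn=∅  M[L3]=40
step 6: P1: load  L4  ⟶  IM  (L4)  txn=∅  M[L4]=80
step 7: P0: load  L0  ⟶  EI  (L0)  txn=BusRd  M[L0]=0
step 8: P1: store L4 := 9  ⟶  IM  (L4)  txn=∅  M[L4]=80
step 9: P0: load  L4  ⟶  SO  (L4)  txn=BusRd  M[L4]=80
step 10: P1: load  L2  ⟶  IE  (L2)  txn=BusRd  M[L2]=80
step 11: P1: store L4 := 25  ⟶  IM  (L4)  txn=BusUpgr  M[L4]=80
step 12: P1: load  L4  ⟶  IM  (L4)  txn=∅  M[L4]=80
step 13: P0: load  L2  ⟶  SS  (L2)  txn=BusRd  M[L2]=80
step 14: P0: store L3 := 84  ⟶  MI  (L3)  txn=BusRdX  M[L3]=40
step 15: P1: store L4 := 63  ⟶  IM  (L4)  txn=∅  M[L4]=80

state = M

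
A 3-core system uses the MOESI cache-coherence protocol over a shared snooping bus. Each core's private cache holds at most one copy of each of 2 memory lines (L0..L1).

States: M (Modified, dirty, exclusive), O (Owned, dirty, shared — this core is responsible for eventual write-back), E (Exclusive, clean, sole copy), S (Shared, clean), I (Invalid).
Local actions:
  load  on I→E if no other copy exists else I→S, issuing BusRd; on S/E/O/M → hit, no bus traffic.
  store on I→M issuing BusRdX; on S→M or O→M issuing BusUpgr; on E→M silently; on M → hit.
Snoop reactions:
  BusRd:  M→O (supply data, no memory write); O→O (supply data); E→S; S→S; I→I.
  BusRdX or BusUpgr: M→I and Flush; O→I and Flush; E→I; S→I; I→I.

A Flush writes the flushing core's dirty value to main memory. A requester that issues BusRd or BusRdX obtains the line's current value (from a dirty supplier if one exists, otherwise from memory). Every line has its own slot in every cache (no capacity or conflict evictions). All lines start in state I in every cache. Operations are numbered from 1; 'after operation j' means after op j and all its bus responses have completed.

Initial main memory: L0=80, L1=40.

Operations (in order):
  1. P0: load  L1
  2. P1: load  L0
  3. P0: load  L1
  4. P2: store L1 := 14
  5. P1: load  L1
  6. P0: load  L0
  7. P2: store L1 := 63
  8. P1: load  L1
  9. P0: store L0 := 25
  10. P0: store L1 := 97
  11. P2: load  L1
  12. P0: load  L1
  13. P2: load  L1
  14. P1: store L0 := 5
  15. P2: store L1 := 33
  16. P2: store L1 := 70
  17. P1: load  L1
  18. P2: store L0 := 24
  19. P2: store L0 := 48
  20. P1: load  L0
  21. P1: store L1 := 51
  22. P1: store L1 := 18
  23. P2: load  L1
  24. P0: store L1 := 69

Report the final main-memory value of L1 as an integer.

memory[L1] = 18

[1] P0: load  L1 | P0:E(40), P1:I, P2:I | bus: BusRd
[2] P1: load  L0 | P0:I, P1:E(80), P2:I | bus: BusRd
[3] P0: load  L1 | P0:E(40), P1:I, P2:I | bus: none
[4] P2: store L1 := 14 | P0:I, P1:I, P2:M(14) | bus: BusRdX
[5] P1: load  L1 | P0:I, P1:S(14), P2:O(14) | bus: BusRd
[6] P0: load  L0 | P0:S(80), P1:S(80), P2:I | bus: BusRd
[7] P2: store L1 := 63 | P0:I, P1:I, P2:M(63) | bus: BusUpgr
[8] P1: load  L1 | P0:I, P1:S(63), P2:O(63) | bus: BusRd
[9] P0: store L0 := 25 | P0:M(25), P1:I, P2:I | bus: BusUpgr
[10] P0: store L1 := 97 | P0:M(97), P1:I, P2:I | bus: BusRdX,Flush
[11] P2: load  L1 | P0:O(97), P1:I, P2:S(97) | bus: BusRd
[12] P0: load  L1 | P0:O(97), P1:I, P2:S(97) | bus: none
[13] P2: load  L1 | P0:O(97), P1:I, P2:S(97) | bus: none
[14] P1: store L0 := 5 | P0:I, P1:M(5), P2:I | bus: BusRdX,Flush
[15] P2: store L1 := 33 | P0:I, P1:I, P2:M(33) | bus: BusUpgr,Flush
[16] P2: store L1 := 70 | P0:I, P1:I, P2:M(70) | bus: none
[17] P1: load  L1 | P0:I, P1:S(70), P2:O(70) | bus: BusRd
[18] P2: store L0 := 24 | P0:I, P1:I, P2:M(24) | bus: BusRdX,Flush
[19] P2: store L0 := 48 | P0:I, P1:I, P2:M(48) | bus: none
[20] P1: load  L0 | P0:I, P1:S(48), P2:O(48) | bus: BusRd
[21] P1: store L1 := 51 | P0:I, P1:M(51), P2:I | bus: BusUpgr,Flush
[22] P1: store L1 := 18 | P0:I, P1:M(18), P2:I | bus: none
[23] P2: load  L1 | P0:I, P1:O(18), P2:S(18) | bus: BusRd
[24] P0: store L1 := 69 | P0:M(69), P1:I, P2:I | bus: BusRdX,Flush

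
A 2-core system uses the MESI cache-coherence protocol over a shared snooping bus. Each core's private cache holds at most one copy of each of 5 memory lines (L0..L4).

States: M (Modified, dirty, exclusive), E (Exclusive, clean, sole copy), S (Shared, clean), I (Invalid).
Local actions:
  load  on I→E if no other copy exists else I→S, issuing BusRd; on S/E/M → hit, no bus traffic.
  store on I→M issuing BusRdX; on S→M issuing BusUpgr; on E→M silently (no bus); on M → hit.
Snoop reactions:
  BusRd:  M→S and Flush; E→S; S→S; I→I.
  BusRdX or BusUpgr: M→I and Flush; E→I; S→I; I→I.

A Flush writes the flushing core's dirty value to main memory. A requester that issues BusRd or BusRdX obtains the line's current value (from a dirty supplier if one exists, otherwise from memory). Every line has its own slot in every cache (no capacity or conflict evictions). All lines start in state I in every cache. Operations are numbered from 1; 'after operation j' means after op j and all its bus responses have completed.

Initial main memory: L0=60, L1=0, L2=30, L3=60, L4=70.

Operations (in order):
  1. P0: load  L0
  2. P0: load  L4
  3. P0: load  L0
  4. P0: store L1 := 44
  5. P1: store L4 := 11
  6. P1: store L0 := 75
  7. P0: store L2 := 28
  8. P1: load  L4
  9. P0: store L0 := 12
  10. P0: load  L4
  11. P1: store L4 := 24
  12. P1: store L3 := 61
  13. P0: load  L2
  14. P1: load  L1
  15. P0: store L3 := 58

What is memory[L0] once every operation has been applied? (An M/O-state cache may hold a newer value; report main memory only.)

  op1 P0: load  L0 → E/I on L0; bus BusRd; mem=60
  op2 P0: load  L4 → E/I on L4; bus BusRd; mem=70
  op3 P0: load  L0 → E/I on L0; bus (none); mem=60
  op4 P0: store L1 := 44 → M/I on L1; bus BusRdX; mem=0
  op5 P1: store L4 := 11 → I/M on L4; bus BusRdX; mem=70
  op6 P1: store L0 := 75 → I/M on L0; bus BusRdX; mem=60
  op7 P0: store L2 := 28 → M/I on L2; bus BusRdX; mem=30
  op8 P1: load  L4 → I/M on L4; bus (none); mem=70
  op9 P0: store L0 := 12 → M/I on L0; bus BusRdX Flush; mem=75
  op10 P0: load  L4 → S/S on L4; bus BusRd Flush; mem=11
  op11 P1: store L4 := 24 → I/M on L4; bus BusUpgr; mem=11
  op12 P1: store L3 := 61 → I/M on L3; bus BusRdX; mem=60
  op13 P0: load  L2 → M/I on L2; bus (none); mem=30
  op14 P1: load  L1 → S/S on L1; bus BusRd Flush; mem=44
  op15 P0: store L3 := 58 → M/I on L3; bus BusRdX Flush; mem=61

memory[L0] = 75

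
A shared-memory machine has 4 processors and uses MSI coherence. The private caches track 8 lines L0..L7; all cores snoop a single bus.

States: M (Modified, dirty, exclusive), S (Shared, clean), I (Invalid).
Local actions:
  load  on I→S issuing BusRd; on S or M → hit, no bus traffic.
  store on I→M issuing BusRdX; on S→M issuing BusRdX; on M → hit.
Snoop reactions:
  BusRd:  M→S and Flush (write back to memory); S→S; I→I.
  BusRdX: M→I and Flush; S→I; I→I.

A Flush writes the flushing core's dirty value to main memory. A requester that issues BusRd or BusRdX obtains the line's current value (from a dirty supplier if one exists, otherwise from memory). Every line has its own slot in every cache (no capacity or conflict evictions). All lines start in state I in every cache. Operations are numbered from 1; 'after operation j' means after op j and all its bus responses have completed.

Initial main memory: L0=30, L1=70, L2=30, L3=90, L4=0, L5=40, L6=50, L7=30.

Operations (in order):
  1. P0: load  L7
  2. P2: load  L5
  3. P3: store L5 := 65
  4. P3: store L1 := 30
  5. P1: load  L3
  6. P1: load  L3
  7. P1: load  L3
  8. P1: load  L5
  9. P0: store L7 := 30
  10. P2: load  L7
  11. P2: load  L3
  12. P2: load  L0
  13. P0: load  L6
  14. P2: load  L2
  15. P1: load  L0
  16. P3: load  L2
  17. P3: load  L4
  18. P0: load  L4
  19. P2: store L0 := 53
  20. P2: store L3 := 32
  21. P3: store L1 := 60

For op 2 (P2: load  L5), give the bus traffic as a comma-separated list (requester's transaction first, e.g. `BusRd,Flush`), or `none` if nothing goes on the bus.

  op1 P0: load  L7 → S/I/I/I on L7; bus BusRd; mem=30
  op2 P2: load  L5 → I/I/S/I on L5; bus BusRd; mem=40
  op3 P3: store L5 := 65 → I/I/I/M on L5; bus BusRdX; mem=40
  op4 P3: store L1 := 30 → I/I/I/M on L1; bus BusRdX; mem=70
  op5 P1: load  L3 → I/S/I/I on L3; bus BusRd; mem=90
  op6 P1: load  L3 → I/S/I/I on L3; bus (none); mem=90
  op7 P1: load  L3 → I/S/I/I on L3; bus (none); mem=90
  op8 P1: load  L5 → I/S/I/S on L5; bus BusRd Flush; mem=65
  op9 P0: store L7 := 30 → M/I/I/I on L7; bus BusRdX; mem=30
  op10 P2: load  L7 → S/I/S/I on L7; bus BusRd Flush; mem=30
  op11 P2: load  L3 → I/S/S/I on L3; bus BusRd; mem=90
  op12 P2: load  L0 → I/I/S/I on L0; bus BusRd; mem=30
  op13 P0: load  L6 → S/I/I/I on L6; bus BusRd; mem=50
  op14 P2: load  L2 → I/I/S/I on L2; bus BusRd; mem=30
  op15 P1: load  L0 → I/S/S/I on L0; bus BusRd; mem=30
  op16 P3: load  L2 → I/I/S/S on L2; bus BusRd; mem=30
  op17 P3: load  L4 → I/I/I/S on L4; bus BusRd; mem=0
  op18 P0: load  L4 → S/I/I/S on L4; bus BusRd; mem=0
  op19 P2: store L0 := 53 → I/I/M/I on L0; bus BusRdX; mem=30
  op20 P2: store L3 := 32 → I/I/M/I on L3; bus BusRdX; mem=90
  op21 P3: store L1 := 60 → I/I/I/M on L1; bus (none); mem=70

bus = BusRd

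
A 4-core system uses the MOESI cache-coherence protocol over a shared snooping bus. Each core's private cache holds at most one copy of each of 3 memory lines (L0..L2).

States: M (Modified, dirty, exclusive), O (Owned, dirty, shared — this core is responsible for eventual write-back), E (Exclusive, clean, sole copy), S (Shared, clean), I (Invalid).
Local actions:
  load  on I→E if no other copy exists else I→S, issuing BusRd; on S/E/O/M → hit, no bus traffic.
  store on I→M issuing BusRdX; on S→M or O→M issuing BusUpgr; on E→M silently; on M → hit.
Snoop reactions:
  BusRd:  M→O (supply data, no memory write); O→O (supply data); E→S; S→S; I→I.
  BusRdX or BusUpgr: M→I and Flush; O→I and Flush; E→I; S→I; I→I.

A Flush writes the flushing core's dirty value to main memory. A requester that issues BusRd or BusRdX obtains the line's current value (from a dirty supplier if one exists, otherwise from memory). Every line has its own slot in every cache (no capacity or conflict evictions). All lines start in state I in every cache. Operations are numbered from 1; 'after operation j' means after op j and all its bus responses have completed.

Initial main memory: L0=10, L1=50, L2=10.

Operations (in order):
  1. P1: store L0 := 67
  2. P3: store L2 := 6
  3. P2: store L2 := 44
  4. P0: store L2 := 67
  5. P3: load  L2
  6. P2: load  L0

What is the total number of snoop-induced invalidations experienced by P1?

invalidations = 0

  op1 P1: store L0 := 67 → I/M/I/I on L0; bus BusRdX; mem=10
  op2 P3: store L2 := 6 → I/I/I/M on L2; bus BusRdX; mem=10
  op3 P2: store L2 := 44 → I/I/M/I on L2; bus BusRdX Flush; mem=6
  op4 P0: store L2 := 67 → M/I/I/I on L2; bus BusRdX Flush; mem=44
  op5 P3: load  L2 → O/I/I/S on L2; bus BusRd; mem=44
  op6 P2: load  L0 → I/O/S/I on L0; bus BusRd; mem=10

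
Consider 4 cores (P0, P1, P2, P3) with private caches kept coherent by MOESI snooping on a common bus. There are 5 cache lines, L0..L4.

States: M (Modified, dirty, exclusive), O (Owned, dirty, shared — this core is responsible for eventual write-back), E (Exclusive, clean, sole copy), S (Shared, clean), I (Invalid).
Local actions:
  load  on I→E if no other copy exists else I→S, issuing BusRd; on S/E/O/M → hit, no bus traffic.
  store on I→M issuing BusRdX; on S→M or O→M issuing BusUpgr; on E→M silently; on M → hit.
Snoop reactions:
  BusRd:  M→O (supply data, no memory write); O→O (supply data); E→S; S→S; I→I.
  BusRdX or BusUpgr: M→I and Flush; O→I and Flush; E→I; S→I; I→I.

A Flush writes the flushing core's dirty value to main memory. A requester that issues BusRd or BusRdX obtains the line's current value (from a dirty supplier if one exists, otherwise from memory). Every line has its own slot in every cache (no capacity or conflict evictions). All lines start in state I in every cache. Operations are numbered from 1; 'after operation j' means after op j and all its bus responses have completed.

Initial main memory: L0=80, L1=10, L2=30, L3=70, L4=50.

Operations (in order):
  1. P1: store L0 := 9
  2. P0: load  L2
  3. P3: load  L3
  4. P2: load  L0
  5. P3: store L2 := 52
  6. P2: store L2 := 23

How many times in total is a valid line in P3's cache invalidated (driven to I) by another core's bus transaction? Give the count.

invalidations = 1

step 1: P1: store L0 := 9  ⟶  IMII  (L0)  txn=BusRdX  M[L0]=80
step 2: P0: load  L2  ⟶  EIII  (L2)  txn=BusRd  M[L2]=30
step 3: P3: load  L3  ⟶  IIIE  (L3)  txn=BusRd  M[L3]=70
step 4: P2: load  L0  ⟶  IOSI  (L0)  txn=BusRd  M[L0]=80
step 5: P3: store L2 := 52  ⟶  IIIM  (L2)  txn=BusRdX  M[L2]=30
step 6: P2: store L2 := 23  ⟶  IIMI  (L2)  txn=BusRdX+Flush  M[L2]=52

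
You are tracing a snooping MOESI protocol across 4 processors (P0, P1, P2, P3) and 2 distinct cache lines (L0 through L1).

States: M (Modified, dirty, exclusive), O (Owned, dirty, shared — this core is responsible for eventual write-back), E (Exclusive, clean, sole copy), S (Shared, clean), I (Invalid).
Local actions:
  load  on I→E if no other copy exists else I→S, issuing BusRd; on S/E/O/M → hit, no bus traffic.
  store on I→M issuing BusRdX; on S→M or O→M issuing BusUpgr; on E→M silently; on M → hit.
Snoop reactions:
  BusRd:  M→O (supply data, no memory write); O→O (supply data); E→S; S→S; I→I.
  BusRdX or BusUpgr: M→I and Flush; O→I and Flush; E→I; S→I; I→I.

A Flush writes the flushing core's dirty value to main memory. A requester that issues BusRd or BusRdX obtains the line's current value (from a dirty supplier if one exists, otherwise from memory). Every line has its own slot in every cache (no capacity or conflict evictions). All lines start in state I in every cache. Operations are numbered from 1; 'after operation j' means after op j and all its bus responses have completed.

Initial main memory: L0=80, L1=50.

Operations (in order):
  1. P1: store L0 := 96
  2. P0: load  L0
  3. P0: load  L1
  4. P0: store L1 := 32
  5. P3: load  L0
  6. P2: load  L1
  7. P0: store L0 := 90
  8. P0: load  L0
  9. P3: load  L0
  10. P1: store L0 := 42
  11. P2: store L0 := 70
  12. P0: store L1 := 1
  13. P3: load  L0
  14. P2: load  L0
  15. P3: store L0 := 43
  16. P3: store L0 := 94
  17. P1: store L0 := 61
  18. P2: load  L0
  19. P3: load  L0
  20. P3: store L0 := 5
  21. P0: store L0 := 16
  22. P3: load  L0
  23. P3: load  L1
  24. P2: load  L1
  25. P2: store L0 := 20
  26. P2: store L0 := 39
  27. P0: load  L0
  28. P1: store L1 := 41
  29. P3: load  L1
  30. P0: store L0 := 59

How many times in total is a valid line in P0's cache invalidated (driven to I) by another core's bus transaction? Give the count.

invalidations = 3

step 1: P1: store L0 := 96  ⟶  IMII  (L0)  txn=BusRdX  M[L0]=80
step 2: P0: load  L0  ⟶  SOII  (L0)  txn=BusRd  M[L0]=80
step 3: P0: load  L1  ⟶  EIII  (L1)  txn=BusRd  M[L1]=50
step 4: P0: store L1 := 32  ⟶  MIII  (L1)  txn=∅  M[L1]=50
step 5: P3: load  L0  ⟶  SOIS  (L0)  txn=BusRd  M[L0]=80
step 6: P2: load  L1  ⟶  OISI  (L1)  txn=BusRd  M[L1]=50
step 7: P0: store L0 := 90  ⟶  MIII  (L0)  txn=BusUpgr+Flush  M[L0]=96
step 8: P0: load  L0  ⟶  MIII  (L0)  txn=∅  M[L0]=96
step 9: P3: load  L0  ⟶  OIIS  (L0)  txn=BusRd  M[L0]=96
step 10: P1: store L0 := 42  ⟶  IMII  (L0)  txn=BusRdX+Flush  M[L0]=90
step 11: P2: store L0 := 70  ⟶  IIMI  (L0)  txn=BusRdX+Flush  M[L0]=42
step 12: P0: store L1 := 1  ⟶  MIII  (L1)  txn=BusUpgr  M[L1]=50
step 13: P3: load  L0  ⟶  IIOS  (L0)  txn=BusRd  M[L0]=42
step 14: P2: load  L0  ⟶  IIOS  (L0)  txn=∅  M[L0]=42
step 15: P3: store L0 := 43  ⟶  IIIM  (L0)  txn=BusUpgr+Flush  M[L0]=70
step 16: P3: store L0 := 94  ⟶  IIIM  (L0)  txn=∅  M[L0]=70
step 17: P1: store L0 := 61  ⟶  IMII  (L0)  txn=BusRdX+Flush  M[L0]=94
step 18: P2: load  L0  ⟶  IOSI  (L0)  txn=BusRd  M[L0]=94
step 19: P3: load  L0  ⟶  IOSS  (L0)  txn=BusRd  M[L0]=94
step 20: P3: store L0 := 5  ⟶  IIIM  (L0)  txn=BusUpgr+Flush  M[L0]=61
step 21: P0: store L0 := 16  ⟶  MIII  (L0)  txn=BusRdX+Flush  M[L0]=5
step 22: P3: load  L0  ⟶  OIIS  (L0)  txn=BusRd  M[L0]=5
step 23: P3: load  L1  ⟶  OIIS  (L1)  txn=BusRd  M[L1]=50
step 24: P2: load  L1  ⟶  OISS  (L1)  txn=BusRd  M[L1]=50
step 25: P2: store L0 := 20  ⟶  IIMI  (L0)  txn=BusRdX+Flush  M[L0]=16
step 26: P2: store L0 := 39  ⟶  IIMI  (L0)  txn=∅  M[L0]=16
step 27: P0: load  L0  ⟶  SIOI  (L0)  txn=BusRd  M[L0]=16
step 28: P1: store L1 := 41  ⟶  IMII  (L1)  txn=BusRdX+Flush  M[L1]=1
step 29: P3: load  L1  ⟶  IOIS  (L1)  txn=BusRd  M[L1]=1
step 30: P0: store L0 := 59  ⟶  MIII  (L0)  txn=BusUpgr+Flush  M[L0]=39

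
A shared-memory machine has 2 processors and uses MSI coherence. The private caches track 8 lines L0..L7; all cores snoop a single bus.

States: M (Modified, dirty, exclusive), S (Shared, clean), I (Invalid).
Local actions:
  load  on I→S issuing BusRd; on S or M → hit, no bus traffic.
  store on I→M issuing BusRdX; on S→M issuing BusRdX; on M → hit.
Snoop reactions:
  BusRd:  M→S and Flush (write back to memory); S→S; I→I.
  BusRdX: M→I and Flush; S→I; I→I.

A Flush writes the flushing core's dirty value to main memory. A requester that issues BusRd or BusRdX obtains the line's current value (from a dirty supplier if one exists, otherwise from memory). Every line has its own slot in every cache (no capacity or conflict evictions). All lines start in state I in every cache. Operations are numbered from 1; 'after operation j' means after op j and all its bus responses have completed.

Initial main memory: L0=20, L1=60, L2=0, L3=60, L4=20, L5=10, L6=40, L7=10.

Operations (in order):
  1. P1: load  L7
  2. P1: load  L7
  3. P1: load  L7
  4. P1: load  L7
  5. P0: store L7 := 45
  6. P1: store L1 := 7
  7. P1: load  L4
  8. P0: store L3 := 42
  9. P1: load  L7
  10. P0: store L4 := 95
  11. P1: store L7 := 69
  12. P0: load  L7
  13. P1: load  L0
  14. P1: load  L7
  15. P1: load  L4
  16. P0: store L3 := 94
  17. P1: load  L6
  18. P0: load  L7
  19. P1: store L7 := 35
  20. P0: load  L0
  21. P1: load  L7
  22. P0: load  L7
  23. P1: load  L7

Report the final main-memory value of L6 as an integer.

  op1 P1: load  L7 → I/S on L7; bus BusRd; mem=10
  op2 P1: load  L7 → I/S on L7; bus (none); mem=10
  op3 P1: load  L7 → I/S on L7; bus (none); mem=10
  op4 P1: load  L7 → I/S on L7; bus (none); mem=10
  op5 P0: store L7 := 45 → M/I on L7; bus BusRdX; mem=10
  op6 P1: store L1 := 7 → I/M on L1; bus BusRdX; mem=60
  op7 P1: load  L4 → I/S on L4; bus BusRd; mem=20
  op8 P0: store L3 := 42 → M/I on L3; bus BusRdX; mem=60
  op9 P1: load  L7 → S/S on L7; bus BusRd Flush; mem=45
  op10 P0: store L4 := 95 → M/I on L4; bus BusRdX; mem=20
  op11 P1: store L7 := 69 → I/M on L7; bus BusRdX; mem=45
  op12 P0: load  L7 → S/S on L7; bus BusRd Flush; mem=69
  op13 P1: load  L0 → I/S on L0; bus BusRd; mem=20
  op14 P1: load  L7 → S/S on L7; bus (none); mem=69
  op15 P1: load  L4 → S/S on L4; bus BusRd Flush; mem=95
  op16 P0: store L3 := 94 → M/I on L3; bus (none); mem=60
  op17 P1: load  L6 → I/S on L6; bus BusRd; mem=40
  op18 P0: load  L7 → S/S on L7; bus (none); mem=69
  op19 P1: store L7 := 35 → I/M on L7; bus BusRdX; mem=69
  op20 P0: load  L0 → S/S on L0; bus BusRd; mem=20
  op21 P1: load  L7 → I/M on L7; bus (none); mem=69
  op22 P0: load  L7 → S/S on L7; bus BusRd Flush; mem=35
  op23 P1: load  L7 → S/S on L7; bus (none); mem=35

memory[L6] = 40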